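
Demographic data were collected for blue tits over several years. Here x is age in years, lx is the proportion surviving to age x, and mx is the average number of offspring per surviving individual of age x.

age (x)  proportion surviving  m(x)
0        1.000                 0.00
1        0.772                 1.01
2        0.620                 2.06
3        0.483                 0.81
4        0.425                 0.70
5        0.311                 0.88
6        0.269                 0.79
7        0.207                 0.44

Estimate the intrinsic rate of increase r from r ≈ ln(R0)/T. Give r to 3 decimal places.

R0 = Σ lx·mx = 0 + 0.77972 + 1.2772 + 0.39123 + 0.2975 + 0.27368 + 0.21251 + 0.09108 = 3.32292
Σ x·lx·mx = 8.97883; T = 8.97883/3.32292 = 2.70209…
r ≈ ln(R0)/T = ln(3.32292)/2.70209… = 0.44441… → 0.444

0.444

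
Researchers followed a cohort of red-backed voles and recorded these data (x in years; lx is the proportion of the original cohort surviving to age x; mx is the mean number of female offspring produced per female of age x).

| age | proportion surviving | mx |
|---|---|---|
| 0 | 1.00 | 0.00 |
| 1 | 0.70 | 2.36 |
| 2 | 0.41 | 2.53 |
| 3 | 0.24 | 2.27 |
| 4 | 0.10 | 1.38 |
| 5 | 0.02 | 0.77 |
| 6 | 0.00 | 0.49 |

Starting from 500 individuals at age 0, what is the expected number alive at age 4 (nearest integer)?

Expected survivors = N0 · l_4 = 500 × 0.10 = 50 → 50

50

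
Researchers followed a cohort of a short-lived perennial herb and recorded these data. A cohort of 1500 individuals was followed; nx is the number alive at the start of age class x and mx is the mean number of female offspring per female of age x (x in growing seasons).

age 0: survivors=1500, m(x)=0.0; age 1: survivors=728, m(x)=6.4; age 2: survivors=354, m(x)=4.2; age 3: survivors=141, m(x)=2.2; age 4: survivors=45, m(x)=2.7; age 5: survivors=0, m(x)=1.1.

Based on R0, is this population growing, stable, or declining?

growing

lx = nx/n0 = nx/1500: 1, 0.48533…, 0.236, 0.094, 0.03, 0
R0 = Σ lx·mx = 0 + 3.106133… + 0.9912 + 0.2068 + 0.081 + 0 = 4.385133…
R0 > 1, so the population is growing.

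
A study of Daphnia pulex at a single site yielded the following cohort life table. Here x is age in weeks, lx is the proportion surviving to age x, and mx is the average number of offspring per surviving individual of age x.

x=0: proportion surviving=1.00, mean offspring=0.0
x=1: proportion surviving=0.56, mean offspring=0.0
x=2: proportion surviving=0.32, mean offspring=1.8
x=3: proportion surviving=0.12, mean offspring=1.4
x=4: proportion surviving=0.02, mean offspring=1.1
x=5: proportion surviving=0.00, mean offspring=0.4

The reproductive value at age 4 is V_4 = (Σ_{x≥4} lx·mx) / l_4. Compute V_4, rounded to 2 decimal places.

1.10

lx·mx for x ≥ 4: 0.022, 0 → sum = 0.022
V_4 = 0.022 / l_4 = 0.022 / 0.02 = 1.1 → 1.10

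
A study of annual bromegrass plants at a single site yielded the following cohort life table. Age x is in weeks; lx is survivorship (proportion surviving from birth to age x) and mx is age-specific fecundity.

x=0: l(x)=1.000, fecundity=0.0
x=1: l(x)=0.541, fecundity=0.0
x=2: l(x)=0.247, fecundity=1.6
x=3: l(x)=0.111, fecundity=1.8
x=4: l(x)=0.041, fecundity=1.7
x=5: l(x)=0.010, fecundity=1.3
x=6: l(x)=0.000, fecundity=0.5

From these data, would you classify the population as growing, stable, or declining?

R0 = Σ lx·mx = 0 + 0 + 0.3952 + 0.1998 + 0.0697 + 0.013 + 0 = 0.6777
R0 < 1, so the population is declining.

declining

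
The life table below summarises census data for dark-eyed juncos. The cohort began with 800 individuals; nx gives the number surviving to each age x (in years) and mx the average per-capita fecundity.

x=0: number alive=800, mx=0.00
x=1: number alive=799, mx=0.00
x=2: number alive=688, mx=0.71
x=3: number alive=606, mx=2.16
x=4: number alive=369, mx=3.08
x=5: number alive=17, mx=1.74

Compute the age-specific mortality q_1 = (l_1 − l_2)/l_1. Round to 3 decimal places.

0.139

lx = nx/n0 = nx/800: 1, 0.99875, 0.86, 0.7575, 0.46125, 0.02125
q_1 = (l_1 − l_2) / l_1 = (0.99875 − 0.86) / 0.99875
     = 0.13875 / 0.99875 = 0.138924… → 0.139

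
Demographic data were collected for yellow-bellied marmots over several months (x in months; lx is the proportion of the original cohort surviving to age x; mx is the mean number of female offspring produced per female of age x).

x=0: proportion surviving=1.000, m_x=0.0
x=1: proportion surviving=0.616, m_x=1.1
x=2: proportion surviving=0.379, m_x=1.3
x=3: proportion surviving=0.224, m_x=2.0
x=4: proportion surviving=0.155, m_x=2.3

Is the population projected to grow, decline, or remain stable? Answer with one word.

R0 = Σ lx·mx = 0 + 0.6776 + 0.4927 + 0.448 + 0.3565 = 1.9748
R0 > 1, so the population is growing.

growing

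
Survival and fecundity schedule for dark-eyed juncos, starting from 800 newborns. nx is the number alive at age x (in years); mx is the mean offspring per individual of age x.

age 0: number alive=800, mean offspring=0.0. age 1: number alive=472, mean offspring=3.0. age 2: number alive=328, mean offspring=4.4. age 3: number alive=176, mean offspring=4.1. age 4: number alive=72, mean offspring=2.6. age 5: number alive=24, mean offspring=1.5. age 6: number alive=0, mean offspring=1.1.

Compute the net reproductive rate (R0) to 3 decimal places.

lx = nx/n0 = nx/800: 1, 0.59, 0.41, 0.22, 0.09, 0.03, 0
lx·mx by age: 0, 1.77, 1.804, 0.902, 0.234, 0.045, 0
R0 = Σ lx·mx = 4.755 → 4.755

4.755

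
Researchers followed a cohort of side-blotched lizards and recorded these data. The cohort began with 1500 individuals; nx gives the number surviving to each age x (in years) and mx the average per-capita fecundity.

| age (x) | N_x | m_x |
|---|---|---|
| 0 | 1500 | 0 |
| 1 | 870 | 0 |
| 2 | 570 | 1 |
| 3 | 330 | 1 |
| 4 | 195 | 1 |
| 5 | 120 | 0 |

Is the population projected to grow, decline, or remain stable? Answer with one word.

lx = nx/n0 = nx/1500: 1, 0.58, 0.38, 0.22, 0.13, 0.08
R0 = Σ lx·mx = 0 + 0 + 0.38 + 0.22 + 0.13 + 0 = 0.73
R0 < 1, so the population is declining.

declining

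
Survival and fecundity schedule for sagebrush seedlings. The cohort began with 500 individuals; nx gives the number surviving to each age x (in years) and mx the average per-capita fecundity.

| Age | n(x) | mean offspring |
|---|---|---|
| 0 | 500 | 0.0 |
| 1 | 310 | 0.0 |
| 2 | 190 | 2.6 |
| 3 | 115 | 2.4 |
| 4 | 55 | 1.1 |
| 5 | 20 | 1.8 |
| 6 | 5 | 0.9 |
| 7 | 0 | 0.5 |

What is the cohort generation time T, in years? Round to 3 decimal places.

2.600

lx = nx/n0 = nx/500: 1, 0.62, 0.38, 0.23, 0.11, 0.04, 0.01, 0
lx·mx: 0, 0, 0.988, 0.552, 0.121, 0.072, 0.009, 0 → R0 = 1.742
x·lx·mx: 0, 0, 1.976, 1.656, 0.484, 0.36, 0.054, 0 → Σ = 4.53
T = 4.53 / 1.742 = 2.600459… → 2.600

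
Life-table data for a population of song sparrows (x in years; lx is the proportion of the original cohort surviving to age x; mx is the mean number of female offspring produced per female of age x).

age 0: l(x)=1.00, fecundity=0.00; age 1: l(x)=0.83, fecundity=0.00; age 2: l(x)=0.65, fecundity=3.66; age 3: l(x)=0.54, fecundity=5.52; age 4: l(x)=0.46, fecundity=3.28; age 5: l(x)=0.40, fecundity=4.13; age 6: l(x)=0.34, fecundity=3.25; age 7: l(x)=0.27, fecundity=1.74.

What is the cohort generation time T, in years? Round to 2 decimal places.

lx·mx: 0, 0, 2.379, 2.9808, 1.5088, 1.652, 1.105, 0.4698 → R0 = 10.0954
x·lx·mx: 0, 0, 4.758, 8.9424, 6.0352, 8.26, 6.63, 3.2886 → Σ = 37.9142
T = 37.9142 / 10.0954 = 3.755592… → 3.76

3.76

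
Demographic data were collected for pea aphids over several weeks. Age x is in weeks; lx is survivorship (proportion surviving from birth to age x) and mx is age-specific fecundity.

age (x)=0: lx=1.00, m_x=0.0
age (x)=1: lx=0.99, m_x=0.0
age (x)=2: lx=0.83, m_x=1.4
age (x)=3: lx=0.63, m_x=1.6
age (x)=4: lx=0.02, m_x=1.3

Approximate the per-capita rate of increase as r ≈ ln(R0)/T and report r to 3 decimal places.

0.317

R0 = Σ lx·mx = 0 + 0 + 1.162 + 1.008 + 0.026 = 2.196
Σ x·lx·mx = 5.452; T = 5.452/2.196 = 2.4827…
r ≈ ln(R0)/T = ln(2.196)/2.4827… = 0.31685… → 0.317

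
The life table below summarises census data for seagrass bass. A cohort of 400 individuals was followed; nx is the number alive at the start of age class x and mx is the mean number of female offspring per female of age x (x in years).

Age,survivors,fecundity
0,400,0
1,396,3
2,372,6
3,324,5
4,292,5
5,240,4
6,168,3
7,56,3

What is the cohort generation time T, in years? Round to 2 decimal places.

3.12

lx = nx/n0 = nx/400: 1, 0.99, 0.93, 0.81, 0.73, 0.6, 0.42, 0.14
lx·mx: 0, 2.97, 5.58, 4.05, 3.65, 2.4, 1.26, 0.42 → R0 = 20.33
x·lx·mx: 0, 2.97, 11.16, 12.15, 14.6, 12, 7.56, 2.94 → Σ = 63.38
T = 63.38 / 20.33 = 3.11756… → 3.12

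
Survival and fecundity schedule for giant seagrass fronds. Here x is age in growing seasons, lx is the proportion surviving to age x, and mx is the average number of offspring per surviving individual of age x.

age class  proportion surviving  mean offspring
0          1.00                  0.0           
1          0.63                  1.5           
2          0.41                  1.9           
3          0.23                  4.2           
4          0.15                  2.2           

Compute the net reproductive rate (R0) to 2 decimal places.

lx·mx by age: 0, 0.945, 0.779, 0.966, 0.33
R0 = Σ lx·mx = 3.02 → 3.02

3.02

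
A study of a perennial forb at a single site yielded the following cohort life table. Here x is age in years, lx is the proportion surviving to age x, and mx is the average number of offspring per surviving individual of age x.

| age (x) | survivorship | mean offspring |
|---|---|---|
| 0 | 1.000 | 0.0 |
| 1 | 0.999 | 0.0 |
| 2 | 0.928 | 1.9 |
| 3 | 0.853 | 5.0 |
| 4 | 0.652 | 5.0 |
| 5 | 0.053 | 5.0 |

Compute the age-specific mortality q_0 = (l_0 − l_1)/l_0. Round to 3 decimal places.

q_0 = (l_0 − l_1) / l_0 = (1 − 0.999) / 1
     = 0.001 / 1 = 0.001 → 0.001

0.001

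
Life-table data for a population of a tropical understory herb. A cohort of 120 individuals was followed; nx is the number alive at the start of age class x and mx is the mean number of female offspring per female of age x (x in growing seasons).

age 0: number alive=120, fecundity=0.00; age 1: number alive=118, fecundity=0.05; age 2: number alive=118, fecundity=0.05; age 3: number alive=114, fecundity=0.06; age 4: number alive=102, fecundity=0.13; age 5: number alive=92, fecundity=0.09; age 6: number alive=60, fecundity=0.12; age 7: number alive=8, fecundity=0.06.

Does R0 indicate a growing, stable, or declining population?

lx = nx/n0 = nx/120: 1, 0.98333…, 0.98333…, 0.95, 0.85, 0.76667…, 0.5, 0.06667…
R0 = Σ lx·mx = 0 + 0.049167… + 0.049167… + 0.057 + 0.1105 + 0.069… + 0.06 + 0.004… = 0.398833…
R0 < 1, so the population is declining.

declining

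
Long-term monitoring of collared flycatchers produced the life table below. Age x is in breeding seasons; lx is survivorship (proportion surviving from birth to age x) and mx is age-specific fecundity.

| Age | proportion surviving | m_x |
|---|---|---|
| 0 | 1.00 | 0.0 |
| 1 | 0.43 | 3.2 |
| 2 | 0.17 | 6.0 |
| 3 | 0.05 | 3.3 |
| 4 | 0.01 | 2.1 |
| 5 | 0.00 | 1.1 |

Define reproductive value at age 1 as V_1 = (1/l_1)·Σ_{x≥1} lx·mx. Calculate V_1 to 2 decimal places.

6.00

lx·mx for x ≥ 1: 1.376, 1.02, 0.165, 0.021, 0 → sum = 2.582
V_1 = 2.582 / l_1 = 2.582 / 0.43 = 6.004651… → 6.00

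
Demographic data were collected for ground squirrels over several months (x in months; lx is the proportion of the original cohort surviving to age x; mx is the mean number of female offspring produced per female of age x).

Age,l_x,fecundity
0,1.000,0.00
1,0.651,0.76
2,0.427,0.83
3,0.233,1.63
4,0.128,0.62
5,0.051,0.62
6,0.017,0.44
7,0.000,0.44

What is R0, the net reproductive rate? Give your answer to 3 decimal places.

1.347

lx·mx by age: 0, 0.49476, 0.35441, 0.37979, 0.07936, 0.03162, 0.00748, 0
R0 = Σ lx·mx = 1.34742 → 1.347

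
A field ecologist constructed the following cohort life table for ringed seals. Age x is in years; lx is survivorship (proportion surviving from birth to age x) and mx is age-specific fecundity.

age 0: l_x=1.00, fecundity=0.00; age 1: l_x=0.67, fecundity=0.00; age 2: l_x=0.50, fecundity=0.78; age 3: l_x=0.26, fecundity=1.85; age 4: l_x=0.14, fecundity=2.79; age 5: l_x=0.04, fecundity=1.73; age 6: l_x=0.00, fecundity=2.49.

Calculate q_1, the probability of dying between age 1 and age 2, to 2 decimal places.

0.25

q_1 = (l_1 − l_2) / l_1 = (0.67 − 0.5) / 0.67
     = 0.17 / 0.67 = 0.253731… → 0.25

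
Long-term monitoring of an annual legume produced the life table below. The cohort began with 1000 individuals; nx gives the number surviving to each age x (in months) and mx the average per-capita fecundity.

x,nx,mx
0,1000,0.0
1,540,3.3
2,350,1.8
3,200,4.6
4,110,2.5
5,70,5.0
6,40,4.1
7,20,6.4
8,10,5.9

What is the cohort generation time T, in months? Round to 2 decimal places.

lx = nx/n0 = nx/1000: 1, 0.54, 0.35, 0.2, 0.11, 0.07, 0.04, 0.02, 0.01
lx·mx: 0, 1.782, 0.63, 0.92, 0.275, 0.35, 0.164, 0.128, 0.059 → R0 = 4.308
x·lx·mx: 0, 1.782, 1.26, 2.76, 1.1, 1.75, 0.984, 0.896, 0.472 → Σ = 11.004
T = 11.004 / 4.308 = 2.554318… → 2.55

2.55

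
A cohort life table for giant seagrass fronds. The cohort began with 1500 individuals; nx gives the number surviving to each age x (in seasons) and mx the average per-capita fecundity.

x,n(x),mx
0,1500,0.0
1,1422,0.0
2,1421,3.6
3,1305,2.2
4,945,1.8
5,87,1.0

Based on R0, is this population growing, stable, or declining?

lx = nx/n0 = nx/1500: 1, 0.948, 0.94733…, 0.87, 0.63, 0.058
R0 = Σ lx·mx = 0 + 0 + 3.4104… + 1.914 + 1.134 + 0.058 = 6.5164…
R0 > 1, so the population is growing.

growing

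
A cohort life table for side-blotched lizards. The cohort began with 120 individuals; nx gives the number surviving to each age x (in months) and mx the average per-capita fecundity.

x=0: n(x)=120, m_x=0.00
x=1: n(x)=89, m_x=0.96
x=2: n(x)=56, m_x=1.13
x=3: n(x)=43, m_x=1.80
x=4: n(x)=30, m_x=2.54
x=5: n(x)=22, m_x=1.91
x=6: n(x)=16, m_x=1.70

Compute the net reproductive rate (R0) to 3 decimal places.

lx = nx/n0 = nx/120: 1, 0.74167…, 0.46667…, 0.35833…, 0.25, 0.18333…, 0.13333…
lx·mx by age: 0, 0.712…, 0.527333…, 0.645…, 0.635, 0.350167…, 0.226667…
R0 = Σ lx·mx = 3.096167… → 3.096

3.096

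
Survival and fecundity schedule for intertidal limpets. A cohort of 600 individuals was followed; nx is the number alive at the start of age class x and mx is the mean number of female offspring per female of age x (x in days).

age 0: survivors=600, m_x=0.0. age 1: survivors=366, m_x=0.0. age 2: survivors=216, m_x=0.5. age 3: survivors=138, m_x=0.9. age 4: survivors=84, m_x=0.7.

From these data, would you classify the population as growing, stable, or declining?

declining

lx = nx/n0 = nx/600: 1, 0.61, 0.36, 0.23, 0.14
R0 = Σ lx·mx = 0 + 0 + 0.18 + 0.207 + 0.098 = 0.485
R0 < 1, so the population is declining.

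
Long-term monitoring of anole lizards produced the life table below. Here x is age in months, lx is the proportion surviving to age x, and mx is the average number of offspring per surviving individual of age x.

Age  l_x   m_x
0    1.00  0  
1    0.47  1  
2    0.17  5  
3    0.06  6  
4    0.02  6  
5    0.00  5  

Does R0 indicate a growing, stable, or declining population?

growing

R0 = Σ lx·mx = 0 + 0.47 + 0.85 + 0.36 + 0.12 + 0 = 1.8
R0 > 1, so the population is growing.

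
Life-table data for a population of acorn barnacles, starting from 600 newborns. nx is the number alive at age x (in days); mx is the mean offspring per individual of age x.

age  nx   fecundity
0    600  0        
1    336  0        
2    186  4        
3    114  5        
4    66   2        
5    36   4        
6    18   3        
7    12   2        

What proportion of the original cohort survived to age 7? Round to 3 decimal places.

0.020

l_7 = n_7/n_0 = 12/600 = 0.02 → 0.020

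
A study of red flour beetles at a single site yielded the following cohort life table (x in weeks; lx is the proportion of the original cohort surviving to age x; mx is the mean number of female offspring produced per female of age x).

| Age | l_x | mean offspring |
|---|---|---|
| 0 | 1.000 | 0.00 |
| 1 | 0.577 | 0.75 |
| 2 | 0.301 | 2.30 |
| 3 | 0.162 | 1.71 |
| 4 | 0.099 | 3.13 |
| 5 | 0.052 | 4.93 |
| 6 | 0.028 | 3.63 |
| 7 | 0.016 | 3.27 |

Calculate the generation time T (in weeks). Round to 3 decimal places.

lx·mx: 0, 0.43275, 0.6923, 0.27702, 0.30987, 0.25636, 0.10164, 0.05232 → R0 = 2.12226
x·lx·mx: 0, 0.43275, 1.3846, 0.83106, 1.23948, 1.2818, 0.60984, 0.36624 → Σ = 6.14577
T = 6.14577 / 2.12226 = 2.895861… → 2.896

2.896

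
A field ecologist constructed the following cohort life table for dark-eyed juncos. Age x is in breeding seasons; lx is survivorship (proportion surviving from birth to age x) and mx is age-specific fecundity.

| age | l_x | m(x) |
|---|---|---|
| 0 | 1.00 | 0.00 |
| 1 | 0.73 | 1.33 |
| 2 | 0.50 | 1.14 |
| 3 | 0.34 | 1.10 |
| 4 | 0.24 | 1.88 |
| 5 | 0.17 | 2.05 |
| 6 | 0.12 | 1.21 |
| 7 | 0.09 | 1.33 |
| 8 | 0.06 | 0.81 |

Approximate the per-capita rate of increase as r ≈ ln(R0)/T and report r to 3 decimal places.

0.378

R0 = Σ lx·mx = 0 + 0.9709 + 0.57 + 0.374 + 0.4512 + 0.3485 + 0.1452 + 0.1197 + 0.0486 = 3.0281
Σ x·lx·mx = 8.8781; T = 8.8781/3.0281 = 2.9319…
r ≈ ln(R0)/T = ln(3.0281)/2.9319… = 0.37789… → 0.378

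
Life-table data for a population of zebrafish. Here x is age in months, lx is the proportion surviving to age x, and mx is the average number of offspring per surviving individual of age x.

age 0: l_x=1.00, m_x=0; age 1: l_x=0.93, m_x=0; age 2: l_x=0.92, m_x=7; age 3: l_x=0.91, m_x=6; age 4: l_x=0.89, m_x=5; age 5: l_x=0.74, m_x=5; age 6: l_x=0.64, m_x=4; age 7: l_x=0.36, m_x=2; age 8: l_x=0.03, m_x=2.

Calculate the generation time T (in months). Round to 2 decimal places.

3.70

lx·mx: 0, 0, 6.44, 5.46, 4.45, 3.7, 2.56, 0.72, 0.06 → R0 = 23.39
x·lx·mx: 0, 0, 12.88, 16.38, 17.8, 18.5, 15.36, 5.04, 0.48 → Σ = 86.44
T = 86.44 / 23.39 = 3.695596… → 3.70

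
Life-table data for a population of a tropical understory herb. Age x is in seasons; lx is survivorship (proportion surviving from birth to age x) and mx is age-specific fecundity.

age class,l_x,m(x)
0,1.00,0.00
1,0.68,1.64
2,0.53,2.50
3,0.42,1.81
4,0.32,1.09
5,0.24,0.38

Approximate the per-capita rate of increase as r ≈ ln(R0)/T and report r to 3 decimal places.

0.596

R0 = Σ lx·mx = 0 + 1.1152 + 1.325 + 0.7602 + 0.3488 + 0.0912 = 3.6404
Σ x·lx·mx = 7.897; T = 7.897/3.6404 = 2.16927…
r ≈ ln(R0)/T = ln(3.6404)/2.16927… = 0.59564… → 0.596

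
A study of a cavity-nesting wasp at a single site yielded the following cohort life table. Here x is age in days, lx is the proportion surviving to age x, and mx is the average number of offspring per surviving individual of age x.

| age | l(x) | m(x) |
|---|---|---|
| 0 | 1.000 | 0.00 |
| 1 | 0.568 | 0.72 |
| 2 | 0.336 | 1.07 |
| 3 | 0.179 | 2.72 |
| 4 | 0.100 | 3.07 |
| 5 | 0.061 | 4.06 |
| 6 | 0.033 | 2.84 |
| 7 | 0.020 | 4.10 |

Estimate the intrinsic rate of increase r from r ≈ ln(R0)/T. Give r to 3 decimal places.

R0 = Σ lx·mx = 0 + 0.40896 + 0.35952 + 0.48688 + 0.307 + 0.24766 + 0.09372 + 0.082 = 1.98574
Σ x·lx·mx = 6.19126; T = 6.19126/1.98574 = 3.11786…
r ≈ ln(R0)/T = ln(1.98574)/3.11786… = 0.22002… → 0.220

0.220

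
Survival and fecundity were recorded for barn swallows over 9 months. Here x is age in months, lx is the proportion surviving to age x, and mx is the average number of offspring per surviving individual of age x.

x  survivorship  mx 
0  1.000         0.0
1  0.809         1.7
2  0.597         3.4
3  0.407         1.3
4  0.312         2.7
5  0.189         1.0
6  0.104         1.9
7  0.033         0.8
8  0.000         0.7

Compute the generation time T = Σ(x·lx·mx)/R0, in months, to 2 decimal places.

lx·mx: 0, 1.3753, 2.0298, 0.5291, 0.8424, 0.189, 0.1976, 0.0264, 0 → R0 = 5.1896
x·lx·mx: 0, 1.3753, 4.0596, 1.5873, 3.3696, 0.945, 1.1856, 0.1848, 0 → Σ = 12.7072
T = 12.7072 / 5.1896 = 2.448589… → 2.45

2.45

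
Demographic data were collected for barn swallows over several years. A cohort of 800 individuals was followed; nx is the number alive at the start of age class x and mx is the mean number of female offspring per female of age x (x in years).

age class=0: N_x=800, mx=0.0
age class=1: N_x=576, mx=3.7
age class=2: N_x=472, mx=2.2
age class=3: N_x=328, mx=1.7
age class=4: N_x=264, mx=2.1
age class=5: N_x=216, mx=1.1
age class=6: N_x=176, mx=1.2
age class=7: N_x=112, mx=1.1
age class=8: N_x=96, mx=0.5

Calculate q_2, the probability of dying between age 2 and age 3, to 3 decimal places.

lx = nx/n0 = nx/800: 1, 0.72, 0.59, 0.41, 0.33, 0.27, 0.22, 0.14, 0.12
q_2 = (l_2 − l_3) / l_2 = (0.59 − 0.41) / 0.59
     = 0.18 / 0.59 = 0.305085… → 0.305

0.305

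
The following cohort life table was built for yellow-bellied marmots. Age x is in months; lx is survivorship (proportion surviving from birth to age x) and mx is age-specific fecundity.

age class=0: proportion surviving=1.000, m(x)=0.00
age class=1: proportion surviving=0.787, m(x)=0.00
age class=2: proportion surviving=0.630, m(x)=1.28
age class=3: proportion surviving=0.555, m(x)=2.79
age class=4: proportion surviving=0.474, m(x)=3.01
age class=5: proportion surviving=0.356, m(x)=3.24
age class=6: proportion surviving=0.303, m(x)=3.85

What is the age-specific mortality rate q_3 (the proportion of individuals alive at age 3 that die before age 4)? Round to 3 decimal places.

0.146

q_3 = (l_3 − l_4) / l_3 = (0.555 − 0.474) / 0.555
     = 0.081 / 0.555 = 0.145946… → 0.146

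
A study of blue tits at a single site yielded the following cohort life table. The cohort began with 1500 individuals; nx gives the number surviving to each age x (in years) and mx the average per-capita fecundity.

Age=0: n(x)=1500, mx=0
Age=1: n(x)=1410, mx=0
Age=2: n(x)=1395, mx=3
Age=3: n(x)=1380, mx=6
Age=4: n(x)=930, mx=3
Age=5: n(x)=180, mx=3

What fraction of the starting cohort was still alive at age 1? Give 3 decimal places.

l_1 = n_1/n_0 = 1410/1500 = 0.94 → 0.940

0.940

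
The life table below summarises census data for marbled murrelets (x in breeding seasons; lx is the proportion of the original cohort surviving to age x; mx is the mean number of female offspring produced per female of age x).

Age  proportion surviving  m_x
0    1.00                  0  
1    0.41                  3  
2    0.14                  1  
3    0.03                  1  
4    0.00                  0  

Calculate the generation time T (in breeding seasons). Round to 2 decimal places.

lx·mx: 0, 1.23, 0.14, 0.03, 0 → R0 = 1.4
x·lx·mx: 0, 1.23, 0.28, 0.09, 0 → Σ = 1.6
T = 1.6 / 1.4 = 1.142857… → 1.14

1.14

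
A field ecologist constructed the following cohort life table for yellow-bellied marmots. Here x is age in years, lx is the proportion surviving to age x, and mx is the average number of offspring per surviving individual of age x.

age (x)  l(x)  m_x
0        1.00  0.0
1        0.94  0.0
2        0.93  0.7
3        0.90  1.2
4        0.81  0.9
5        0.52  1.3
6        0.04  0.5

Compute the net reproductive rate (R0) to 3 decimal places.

lx·mx by age: 0, 0, 0.651, 1.08, 0.729, 0.676, 0.02
R0 = Σ lx·mx = 3.156 → 3.156

3.156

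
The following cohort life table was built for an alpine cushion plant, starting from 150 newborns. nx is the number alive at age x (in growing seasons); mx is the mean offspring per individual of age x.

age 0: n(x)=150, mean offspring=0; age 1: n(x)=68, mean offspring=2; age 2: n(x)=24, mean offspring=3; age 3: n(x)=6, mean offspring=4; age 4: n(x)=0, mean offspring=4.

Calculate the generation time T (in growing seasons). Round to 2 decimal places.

lx = nx/n0 = nx/150: 1, 0.45333…, 0.16, 0.04, 0
lx·mx: 0, 0.906667…, 0.48, 0.16, 0 → R0 = 1.546667…
x·lx·mx: 0, 0.906667…, 0.96, 0.48, 0 → Σ = 2.346667…
T = 2.346667… / 1.546667… = 1.517241… → 1.52

1.52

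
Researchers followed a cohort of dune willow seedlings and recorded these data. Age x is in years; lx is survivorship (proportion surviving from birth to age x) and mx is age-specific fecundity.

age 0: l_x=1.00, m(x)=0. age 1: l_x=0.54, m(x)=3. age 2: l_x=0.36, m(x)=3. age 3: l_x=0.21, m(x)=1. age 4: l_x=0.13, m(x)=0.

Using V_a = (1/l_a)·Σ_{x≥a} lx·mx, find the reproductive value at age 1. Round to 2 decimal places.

5.39

lx·mx for x ≥ 1: 1.62, 1.08, 0.21, 0 → sum = 2.91
V_1 = 2.91 / l_1 = 2.91 / 0.54 = 5.388889… → 5.39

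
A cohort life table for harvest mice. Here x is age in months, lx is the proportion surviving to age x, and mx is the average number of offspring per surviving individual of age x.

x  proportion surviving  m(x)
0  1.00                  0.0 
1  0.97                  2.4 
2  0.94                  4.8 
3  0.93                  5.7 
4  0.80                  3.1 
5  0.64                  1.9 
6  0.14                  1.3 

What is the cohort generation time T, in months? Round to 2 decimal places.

2.77

lx·mx: 0, 2.328, 4.512, 5.301, 2.48, 1.216, 0.182 → R0 = 16.019
x·lx·mx: 0, 2.328, 9.024, 15.903, 9.92, 6.08, 1.092 → Σ = 44.347
T = 44.347 / 16.019 = 2.7684… → 2.77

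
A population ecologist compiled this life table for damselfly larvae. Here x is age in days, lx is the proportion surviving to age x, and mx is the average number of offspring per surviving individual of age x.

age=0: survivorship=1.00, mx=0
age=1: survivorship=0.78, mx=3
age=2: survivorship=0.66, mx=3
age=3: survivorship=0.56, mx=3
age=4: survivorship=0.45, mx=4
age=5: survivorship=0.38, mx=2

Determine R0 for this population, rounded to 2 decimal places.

lx·mx by age: 0, 2.34, 1.98, 1.68, 1.8, 0.76
R0 = Σ lx·mx = 8.56 → 8.56

8.56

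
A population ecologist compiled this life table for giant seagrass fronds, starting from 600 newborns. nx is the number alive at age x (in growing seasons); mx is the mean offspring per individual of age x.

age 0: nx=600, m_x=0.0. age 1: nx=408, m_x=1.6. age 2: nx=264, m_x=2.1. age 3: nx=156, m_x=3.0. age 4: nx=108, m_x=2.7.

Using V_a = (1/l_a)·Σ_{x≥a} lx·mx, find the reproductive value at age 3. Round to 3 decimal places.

lx = nx/n0 = nx/600: 1, 0.68, 0.44, 0.26, 0.18
lx·mx for x ≥ 3: 0.78, 0.486 → sum = 1.266
V_3 = 1.266 / l_3 = 1.266 / 0.26 = 4.869231… → 4.869

4.869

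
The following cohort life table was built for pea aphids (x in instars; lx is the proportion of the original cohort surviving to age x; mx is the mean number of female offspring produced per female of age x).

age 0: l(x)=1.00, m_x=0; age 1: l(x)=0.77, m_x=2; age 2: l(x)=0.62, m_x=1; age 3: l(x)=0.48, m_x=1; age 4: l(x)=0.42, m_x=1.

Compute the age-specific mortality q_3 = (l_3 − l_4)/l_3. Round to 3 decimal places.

q_3 = (l_3 − l_4) / l_3 = (0.48 − 0.42) / 0.48
     = 0.06 / 0.48 = 0.125 → 0.125

0.125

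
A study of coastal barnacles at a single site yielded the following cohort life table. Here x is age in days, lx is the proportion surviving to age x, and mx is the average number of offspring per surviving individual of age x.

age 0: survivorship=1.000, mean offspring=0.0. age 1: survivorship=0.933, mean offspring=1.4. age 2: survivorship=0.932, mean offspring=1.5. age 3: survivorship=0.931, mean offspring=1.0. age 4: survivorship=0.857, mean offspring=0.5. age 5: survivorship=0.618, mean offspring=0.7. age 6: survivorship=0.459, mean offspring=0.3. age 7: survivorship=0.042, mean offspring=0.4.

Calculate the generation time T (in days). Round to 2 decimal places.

2.52

lx·mx: 0, 1.3062, 1.398, 0.931, 0.4285, 0.4326, 0.1377, 0.0168 → R0 = 4.6508
x·lx·mx: 0, 1.3062, 2.796, 2.793, 1.714, 2.163, 0.8262, 0.1176 → Σ = 11.716
T = 11.716 / 4.6508 = 2.519136… → 2.52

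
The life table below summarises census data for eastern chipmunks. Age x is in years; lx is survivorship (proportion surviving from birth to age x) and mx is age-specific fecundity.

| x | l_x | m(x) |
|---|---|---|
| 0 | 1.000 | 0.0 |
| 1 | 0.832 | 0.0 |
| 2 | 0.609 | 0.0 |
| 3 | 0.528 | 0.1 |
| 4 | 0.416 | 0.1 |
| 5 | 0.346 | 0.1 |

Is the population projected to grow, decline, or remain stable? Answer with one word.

R0 = Σ lx·mx = 0 + 0 + 0 + 0.0528 + 0.0416 + 0.0346 = 0.129
R0 < 1, so the population is declining.

declining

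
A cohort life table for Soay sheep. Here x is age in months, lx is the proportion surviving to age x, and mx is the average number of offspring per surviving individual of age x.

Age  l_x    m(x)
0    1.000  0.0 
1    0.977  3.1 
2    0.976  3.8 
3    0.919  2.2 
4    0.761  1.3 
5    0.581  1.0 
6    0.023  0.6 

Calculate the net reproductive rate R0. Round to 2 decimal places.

10.34

lx·mx by age: 0, 3.0287, 3.7088, 2.0218, 0.9893, 0.581, 0.0138
R0 = Σ lx·mx = 10.3434 → 10.34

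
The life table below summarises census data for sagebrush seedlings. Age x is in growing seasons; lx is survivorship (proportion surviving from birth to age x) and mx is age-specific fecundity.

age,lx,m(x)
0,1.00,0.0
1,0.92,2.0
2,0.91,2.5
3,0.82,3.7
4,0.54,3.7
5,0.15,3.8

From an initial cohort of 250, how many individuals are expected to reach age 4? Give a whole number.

135

Expected survivors = N0 · l_4 = 250 × 0.54 = 135 → 135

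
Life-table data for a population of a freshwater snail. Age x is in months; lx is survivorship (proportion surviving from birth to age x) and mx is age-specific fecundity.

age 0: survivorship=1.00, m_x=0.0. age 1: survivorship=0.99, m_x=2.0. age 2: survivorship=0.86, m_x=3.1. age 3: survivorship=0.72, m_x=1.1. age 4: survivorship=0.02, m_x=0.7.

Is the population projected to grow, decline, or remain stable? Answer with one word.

growing

R0 = Σ lx·mx = 0 + 1.98 + 2.666 + 0.792 + 0.014 = 5.452
R0 > 1, so the population is growing.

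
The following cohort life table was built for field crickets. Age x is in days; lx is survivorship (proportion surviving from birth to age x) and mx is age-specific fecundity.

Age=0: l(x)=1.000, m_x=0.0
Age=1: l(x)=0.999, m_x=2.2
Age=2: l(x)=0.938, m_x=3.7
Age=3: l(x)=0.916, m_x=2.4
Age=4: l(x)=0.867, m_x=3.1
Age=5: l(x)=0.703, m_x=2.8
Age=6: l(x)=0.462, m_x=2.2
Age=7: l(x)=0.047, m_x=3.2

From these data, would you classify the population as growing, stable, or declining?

R0 = Σ lx·mx = 0 + 2.1978 + 3.4706 + 2.1984 + 2.6877 + 1.9684 + 1.0164 + 0.1504 = 13.6897
R0 > 1, so the population is growing.

growing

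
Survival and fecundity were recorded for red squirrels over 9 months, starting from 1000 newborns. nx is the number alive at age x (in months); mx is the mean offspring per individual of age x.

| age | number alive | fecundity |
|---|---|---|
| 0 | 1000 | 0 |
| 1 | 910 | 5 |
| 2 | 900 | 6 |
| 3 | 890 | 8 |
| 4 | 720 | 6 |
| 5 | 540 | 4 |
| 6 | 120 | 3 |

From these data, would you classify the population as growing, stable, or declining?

lx = nx/n0 = nx/1000: 1, 0.91, 0.9, 0.89, 0.72, 0.54, 0.12
R0 = Σ lx·mx = 0 + 4.55 + 5.4 + 7.12 + 4.32 + 2.16 + 0.36 = 23.91
R0 > 1, so the population is growing.

growing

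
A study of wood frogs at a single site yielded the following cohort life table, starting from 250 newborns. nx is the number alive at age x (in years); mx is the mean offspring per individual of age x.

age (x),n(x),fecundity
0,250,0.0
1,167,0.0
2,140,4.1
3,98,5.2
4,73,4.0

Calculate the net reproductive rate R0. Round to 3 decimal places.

lx = nx/n0 = nx/250: 1, 0.668, 0.56, 0.392, 0.292
lx·mx by age: 0, 0, 2.296, 2.0384, 1.168
R0 = Σ lx·mx = 5.5024 → 5.502

5.502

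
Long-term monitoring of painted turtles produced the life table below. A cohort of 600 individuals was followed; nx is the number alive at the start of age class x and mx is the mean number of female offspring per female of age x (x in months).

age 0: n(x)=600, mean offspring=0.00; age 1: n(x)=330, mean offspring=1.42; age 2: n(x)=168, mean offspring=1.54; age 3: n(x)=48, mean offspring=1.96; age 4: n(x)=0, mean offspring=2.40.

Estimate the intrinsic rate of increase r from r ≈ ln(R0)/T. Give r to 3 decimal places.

lx = nx/n0 = nx/600: 1, 0.55, 0.28, 0.08, 0
R0 = Σ lx·mx = 0 + 0.781 + 0.4312 + 0.1568 + 0 = 1.369
Σ x·lx·mx = 2.1138; T = 2.1138/1.369 = 1.54405…
r ≈ ln(R0)/T = ln(1.369)/1.54405… = 0.20341… → 0.203

0.203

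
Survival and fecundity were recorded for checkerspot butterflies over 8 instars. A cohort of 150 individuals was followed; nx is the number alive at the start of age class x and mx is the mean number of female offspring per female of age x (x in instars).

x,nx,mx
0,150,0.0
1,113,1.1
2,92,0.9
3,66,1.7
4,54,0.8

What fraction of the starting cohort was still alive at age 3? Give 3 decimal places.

l_3 = n_3/n_0 = 66/150 = 0.44 → 0.440

0.440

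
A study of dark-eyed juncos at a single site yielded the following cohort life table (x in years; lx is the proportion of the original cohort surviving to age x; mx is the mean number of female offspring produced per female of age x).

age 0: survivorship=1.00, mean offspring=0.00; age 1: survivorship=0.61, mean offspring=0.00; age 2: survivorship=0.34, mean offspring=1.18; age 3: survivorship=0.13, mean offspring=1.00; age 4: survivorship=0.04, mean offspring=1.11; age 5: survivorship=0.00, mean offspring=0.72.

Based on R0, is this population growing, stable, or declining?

declining

R0 = Σ lx·mx = 0 + 0 + 0.4012 + 0.13 + 0.0444 + 0 = 0.5756
R0 < 1, so the population is declining.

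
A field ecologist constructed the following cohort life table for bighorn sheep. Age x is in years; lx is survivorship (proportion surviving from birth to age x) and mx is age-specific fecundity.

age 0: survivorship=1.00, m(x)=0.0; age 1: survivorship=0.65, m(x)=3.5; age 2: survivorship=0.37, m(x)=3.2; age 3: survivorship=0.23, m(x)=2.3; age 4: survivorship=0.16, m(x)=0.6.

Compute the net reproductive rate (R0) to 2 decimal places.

4.08

lx·mx by age: 0, 2.275, 1.184, 0.529, 0.096
R0 = Σ lx·mx = 4.084 → 4.08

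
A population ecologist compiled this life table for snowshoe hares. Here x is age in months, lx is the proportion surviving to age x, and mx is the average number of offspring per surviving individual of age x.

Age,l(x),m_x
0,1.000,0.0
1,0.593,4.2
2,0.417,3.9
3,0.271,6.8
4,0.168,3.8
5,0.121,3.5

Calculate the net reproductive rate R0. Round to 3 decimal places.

7.022

lx·mx by age: 0, 2.4906, 1.6263, 1.8428, 0.6384, 0.4235
R0 = Σ lx·mx = 7.0216 → 7.022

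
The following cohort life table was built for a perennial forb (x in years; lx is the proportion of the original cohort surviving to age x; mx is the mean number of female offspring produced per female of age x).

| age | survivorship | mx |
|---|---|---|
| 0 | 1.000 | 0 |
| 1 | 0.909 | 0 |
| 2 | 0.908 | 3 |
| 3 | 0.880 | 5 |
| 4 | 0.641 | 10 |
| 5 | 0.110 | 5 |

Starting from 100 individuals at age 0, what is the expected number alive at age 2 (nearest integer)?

91

Expected survivors = N0 · l_2 = 100 × 0.908 = 90.8 → 91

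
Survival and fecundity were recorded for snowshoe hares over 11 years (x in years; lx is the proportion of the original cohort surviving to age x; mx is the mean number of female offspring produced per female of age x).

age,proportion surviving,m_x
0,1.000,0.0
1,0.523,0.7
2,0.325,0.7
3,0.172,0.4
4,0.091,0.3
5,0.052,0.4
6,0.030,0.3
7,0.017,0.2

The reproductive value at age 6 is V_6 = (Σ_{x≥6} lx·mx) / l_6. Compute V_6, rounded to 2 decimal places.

lx·mx for x ≥ 6: 0.009, 0.0034 → sum = 0.0124
V_6 = 0.0124 / l_6 = 0.0124 / 0.03 = 0.413333… → 0.41

0.41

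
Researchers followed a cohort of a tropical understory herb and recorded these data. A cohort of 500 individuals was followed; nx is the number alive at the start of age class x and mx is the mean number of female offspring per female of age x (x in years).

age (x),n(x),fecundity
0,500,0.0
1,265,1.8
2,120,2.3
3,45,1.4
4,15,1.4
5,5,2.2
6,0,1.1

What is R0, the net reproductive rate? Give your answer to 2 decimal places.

lx = nx/n0 = nx/500: 1, 0.53, 0.24, 0.09, 0.03, 0.01, 0
lx·mx by age: 0, 0.954, 0.552, 0.126, 0.042, 0.022, 0
R0 = Σ lx·mx = 1.696 → 1.70

1.70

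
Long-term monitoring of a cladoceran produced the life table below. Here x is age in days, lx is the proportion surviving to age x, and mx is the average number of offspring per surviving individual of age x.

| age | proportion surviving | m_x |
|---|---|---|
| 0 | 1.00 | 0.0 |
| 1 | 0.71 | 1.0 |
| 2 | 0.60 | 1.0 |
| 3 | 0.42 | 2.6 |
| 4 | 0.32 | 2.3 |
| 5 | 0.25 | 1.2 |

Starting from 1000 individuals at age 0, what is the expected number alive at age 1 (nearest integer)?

710

Expected survivors = N0 · l_1 = 1000 × 0.71 = 710 → 710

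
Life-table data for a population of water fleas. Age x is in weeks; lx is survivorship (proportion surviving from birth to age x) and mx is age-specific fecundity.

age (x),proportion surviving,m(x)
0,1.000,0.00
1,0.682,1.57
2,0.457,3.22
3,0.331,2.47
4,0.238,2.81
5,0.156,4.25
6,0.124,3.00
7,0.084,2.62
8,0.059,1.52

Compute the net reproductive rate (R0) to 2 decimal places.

lx·mx by age: 0, 1.07074, 1.47154, 0.81757, 0.66878, 0.663, 0.372, 0.22008, 0.08968
R0 = Σ lx·mx = 5.37339 → 5.37

5.37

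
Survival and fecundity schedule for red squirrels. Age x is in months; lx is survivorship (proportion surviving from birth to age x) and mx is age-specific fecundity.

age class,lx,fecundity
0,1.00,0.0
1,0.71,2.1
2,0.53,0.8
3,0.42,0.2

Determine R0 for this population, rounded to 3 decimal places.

1.999

lx·mx by age: 0, 1.491, 0.424, 0.084
R0 = Σ lx·mx = 1.999 → 1.999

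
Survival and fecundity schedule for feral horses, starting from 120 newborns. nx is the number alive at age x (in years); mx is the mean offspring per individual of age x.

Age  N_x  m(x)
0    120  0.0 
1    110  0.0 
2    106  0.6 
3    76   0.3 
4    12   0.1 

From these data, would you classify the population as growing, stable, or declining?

declining

lx = nx/n0 = nx/120: 1, 0.91667…, 0.88333…, 0.63333…, 0.1
R0 = Σ lx·mx = 0 + 0 + 0.53… + 0.19… + 0.01 = 0.73…
R0 < 1, so the population is declining.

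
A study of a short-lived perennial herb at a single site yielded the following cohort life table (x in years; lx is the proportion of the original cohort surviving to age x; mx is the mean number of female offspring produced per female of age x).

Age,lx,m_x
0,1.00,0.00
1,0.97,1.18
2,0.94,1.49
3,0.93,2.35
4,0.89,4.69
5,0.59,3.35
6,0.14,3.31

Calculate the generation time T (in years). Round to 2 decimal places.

lx·mx: 0, 1.1446, 1.4006, 2.1855, 4.1741, 1.9765, 0.4634 → R0 = 11.3447
x·lx·mx: 0, 1.1446, 2.8012, 6.5565, 16.6964, 9.8825, 2.7804 → Σ = 39.8616
T = 39.8616 / 11.3447 = 3.513676… → 3.51

3.51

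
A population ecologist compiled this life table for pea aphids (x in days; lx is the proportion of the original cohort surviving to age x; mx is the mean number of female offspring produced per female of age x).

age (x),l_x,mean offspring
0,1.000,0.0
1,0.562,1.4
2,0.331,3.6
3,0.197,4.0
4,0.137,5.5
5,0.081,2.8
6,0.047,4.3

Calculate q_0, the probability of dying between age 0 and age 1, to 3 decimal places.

0.438

q_0 = (l_0 − l_1) / l_0 = (1 − 0.562) / 1
     = 0.438 / 1 = 0.438 → 0.438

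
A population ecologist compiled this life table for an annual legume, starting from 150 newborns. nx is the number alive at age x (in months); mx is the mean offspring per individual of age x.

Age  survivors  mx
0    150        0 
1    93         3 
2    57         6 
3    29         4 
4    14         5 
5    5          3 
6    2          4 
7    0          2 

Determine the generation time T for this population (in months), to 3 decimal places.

2.065

lx = nx/n0 = nx/150: 1, 0.62, 0.38, 0.19333…, 0.09333…, 0.03333…, 0.01333…, 0
lx·mx: 0, 1.86, 2.28, 0.773333…, 0.466667…, 0.1…, 0.053333…, 0 → R0 = 5.533333…
x·lx·mx: 0, 1.86, 4.56, 2.32…, 1.866667…, 0.5…, 0.32…, 0 → Σ = 11.426667…
T = 11.426667… / 5.533333… = 2.06506… → 2.065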